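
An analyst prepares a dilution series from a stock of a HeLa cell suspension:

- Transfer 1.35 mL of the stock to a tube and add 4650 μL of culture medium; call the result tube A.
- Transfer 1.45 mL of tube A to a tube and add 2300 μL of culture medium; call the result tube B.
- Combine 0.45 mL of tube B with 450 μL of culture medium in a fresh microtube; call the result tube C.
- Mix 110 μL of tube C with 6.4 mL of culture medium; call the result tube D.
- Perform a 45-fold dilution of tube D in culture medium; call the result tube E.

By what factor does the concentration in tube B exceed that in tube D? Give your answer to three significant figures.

Step 1: 1.35 mL + 4650 μL = 6 mL total → factor 6/1.35 = 4.4444
Step 2: 1.45 mL + 2300 μL = 3.75 mL total → factor 3.75/1.45 = 2.5862
Step 3: 0.45 mL + 450 μL = 0.9 mL total → factor 0.9/0.45 = 2
Step 4: 110 μL + 6.4 mL = 6510 μL total → factor 6510/110 = 59.182
Dilution factor to tube B = 11.494; to tube D = 1360.5
[tube B]/[tube D] = (factor to tube D)/(factor to tube B) = 1360.5/11.494 = 118

118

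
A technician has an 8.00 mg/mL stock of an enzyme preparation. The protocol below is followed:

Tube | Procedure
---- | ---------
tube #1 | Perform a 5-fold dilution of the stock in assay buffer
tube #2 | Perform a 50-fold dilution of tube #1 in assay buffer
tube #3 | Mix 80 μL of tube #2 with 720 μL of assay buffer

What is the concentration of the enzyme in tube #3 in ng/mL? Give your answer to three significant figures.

Step 1: 5-fold → factor 5
Step 2: 50-fold → factor 50
Step 3: 80 μL + 720 μL = 800 μL total → factor 800/80 = 10
Overall dilution factor = 5 × 50 × 10 = 2500
Final = 8.00 mg/mL / 2500 = 0.003200 mg/mL = 3.20 × 10^3 ng/mL

3.20 × 10^3 ng/mL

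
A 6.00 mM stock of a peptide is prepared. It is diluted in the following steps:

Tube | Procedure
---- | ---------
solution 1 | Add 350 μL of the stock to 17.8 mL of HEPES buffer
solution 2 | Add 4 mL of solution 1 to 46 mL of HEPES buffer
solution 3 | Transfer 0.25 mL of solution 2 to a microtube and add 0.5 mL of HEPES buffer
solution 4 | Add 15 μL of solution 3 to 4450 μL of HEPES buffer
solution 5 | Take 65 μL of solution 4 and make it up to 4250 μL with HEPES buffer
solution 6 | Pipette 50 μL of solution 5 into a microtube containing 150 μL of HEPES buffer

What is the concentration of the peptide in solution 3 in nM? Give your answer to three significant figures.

3.09 × 10^3 nM

Step 1: 350 μL + 17.8 mL = 18150 μL total → factor 18150/350 = 51.857
Step 2: 4 mL + 46 mL = 50 mL total → factor 50/4 = 12.5
Step 3: 0.25 mL + 0.5 mL = 0.75 mL total → factor 0.75/0.25 = 3
Dilution factor through solution 3 = 51.857 × 12.5 × 3 = 1944.6
[solution 3] = 6.00 mM / 1944.6 = 0.003085 mM = 3.09 × 10^3 nM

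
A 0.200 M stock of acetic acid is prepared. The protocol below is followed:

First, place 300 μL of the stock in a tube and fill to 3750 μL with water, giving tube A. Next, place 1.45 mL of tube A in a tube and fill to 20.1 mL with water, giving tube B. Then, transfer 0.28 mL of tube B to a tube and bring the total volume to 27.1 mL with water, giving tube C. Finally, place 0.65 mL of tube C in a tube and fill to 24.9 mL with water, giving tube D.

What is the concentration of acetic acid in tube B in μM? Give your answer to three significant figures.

Step 1: 300 μL brought to 3750 μL → factor 3750/300 = 12.5
Step 2: 1.45 mL brought to 20.1 mL → factor 20.1/1.45 = 13.862
Dilution factor through tube B = 12.5 × 13.862 = 173.28
[tube B] = 0.200 M / 173.28 = 0.001154 M = 1.15 × 10^3 μM

1.15 × 10^3 μM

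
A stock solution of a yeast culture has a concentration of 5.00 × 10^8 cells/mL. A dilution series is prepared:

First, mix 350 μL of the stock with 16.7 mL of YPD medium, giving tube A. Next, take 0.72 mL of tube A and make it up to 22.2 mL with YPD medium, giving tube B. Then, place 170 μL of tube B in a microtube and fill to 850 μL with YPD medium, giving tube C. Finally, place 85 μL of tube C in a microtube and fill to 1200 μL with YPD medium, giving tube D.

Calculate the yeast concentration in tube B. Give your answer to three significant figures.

Step 1: 350 μL + 16.7 mL = 17050 μL total → factor 17050/350 = 48.714
Step 2: 0.72 mL brought to 22.2 mL → factor 22.2/0.72 = 30.833
Dilution factor through tube B = 48.714 × 30.833 = 1502
[tube B] = 5.00 × 10^8 cells/mL / 1502 = 3.33 × 10^5 cells/mL

3.33 × 10^5 cells/mL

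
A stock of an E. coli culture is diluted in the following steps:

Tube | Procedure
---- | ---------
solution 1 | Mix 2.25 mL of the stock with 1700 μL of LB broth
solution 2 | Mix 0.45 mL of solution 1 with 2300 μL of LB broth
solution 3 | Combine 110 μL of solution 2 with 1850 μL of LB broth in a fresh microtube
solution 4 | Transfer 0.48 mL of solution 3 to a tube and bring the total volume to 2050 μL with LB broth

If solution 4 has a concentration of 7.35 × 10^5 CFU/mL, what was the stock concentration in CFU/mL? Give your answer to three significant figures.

Step 1: 2.25 mL + 1700 μL = 3.95 mL total → factor 3.95/2.25 = 1.7556
Step 2: 0.45 mL + 2300 μL = 2.75 mL total → factor 2.75/0.45 = 6.1111
Step 3: 110 μL + 1850 μL = 1960 μL total → factor 1960/110 = 17.818
Step 4: 0.48 mL brought to 2050 μL → factor 2.05/0.48 = 4.2708
Overall dilution factor = 1.7556 × 6.1111 × 17.818 × 4.2708 = 816.41
Stock = 7.35 × 10^5 CFU/mL × 816.41 = 6.00 × 10^8 CFU/mL

6.00 × 10^8 CFU/mL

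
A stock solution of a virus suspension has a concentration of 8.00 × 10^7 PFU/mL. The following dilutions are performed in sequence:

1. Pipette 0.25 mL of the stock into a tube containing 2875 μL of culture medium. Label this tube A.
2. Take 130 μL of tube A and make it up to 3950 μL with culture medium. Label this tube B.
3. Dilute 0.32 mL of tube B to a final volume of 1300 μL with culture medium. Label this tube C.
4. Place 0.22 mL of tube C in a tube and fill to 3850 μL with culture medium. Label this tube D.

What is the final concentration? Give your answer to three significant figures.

Step 1: 0.25 mL + 2875 μL = 3.125 mL total → factor 3.125/0.25 = 12.5
Step 2: 130 μL brought to 3950 μL → factor 3950/130 = 30.385
Step 3: 0.32 mL brought to 1300 μL → factor 1.3/0.32 = 4.0625
Step 4: 0.22 mL brought to 3850 μL → factor 3.85/0.22 = 17.5
Overall dilution factor = 12.5 × 30.385 × 4.0625 × 17.5 = 27002
Final = 8.00 × 10^7 PFU/mL / 27002 = 2.96 × 10^3 PFU/mL

2.96 × 10^3 PFU/mL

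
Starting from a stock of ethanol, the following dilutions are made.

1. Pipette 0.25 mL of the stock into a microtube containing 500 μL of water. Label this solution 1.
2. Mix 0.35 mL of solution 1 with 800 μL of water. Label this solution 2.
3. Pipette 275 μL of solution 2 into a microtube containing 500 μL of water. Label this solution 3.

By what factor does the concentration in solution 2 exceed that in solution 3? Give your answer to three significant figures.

Step 1: 0.25 mL + 500 μL = 0.75 mL total → factor 0.75/0.25 = 3
Step 2: 0.35 mL + 800 μL = 1.15 mL total → factor 1.15/0.35 = 3.2857
Step 3: 275 μL + 500 μL = 775 μL total → factor 775/275 = 2.8182
Dilution factor to solution 2 = 9.8571; to solution 3 = 27.779
[solution 2]/[solution 3] = (factor to solution 3)/(factor to solution 2) = 27.779/9.8571 = 2.82

2.82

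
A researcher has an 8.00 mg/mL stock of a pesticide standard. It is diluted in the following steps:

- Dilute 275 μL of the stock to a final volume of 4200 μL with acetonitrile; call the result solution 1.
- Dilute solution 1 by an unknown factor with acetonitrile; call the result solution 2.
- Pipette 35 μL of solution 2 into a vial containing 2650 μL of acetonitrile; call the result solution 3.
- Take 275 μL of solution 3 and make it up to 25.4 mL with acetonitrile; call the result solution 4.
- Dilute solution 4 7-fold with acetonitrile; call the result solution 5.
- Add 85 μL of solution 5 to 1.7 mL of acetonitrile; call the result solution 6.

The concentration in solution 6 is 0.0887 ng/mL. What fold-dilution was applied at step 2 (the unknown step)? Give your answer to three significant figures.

5.67-fold

Step 1: 275 μL brought to 4200 μL → factor 4200/275 = 15.273
Step 2: unknown factor x
Step 3: 35 μL + 2650 μL = 2685 μL total → factor 2685/35 = 76.714
Step 4: 275 μL brought to 25.4 mL → factor 25400/275 = 92.364
Step 5: 7-fold → factor 7
Step 6: 85 μL + 1.7 mL = 1785 μL total → factor 1785/85 = 21
Product of known-step factors = 1.5908 × 10^7
Overall factor = 8.00 mg/mL / (0.0887 ng/mL) = 9.0192 × 10^7
x = 9.0192 × 10^7 / 1.5908 × 10^7 = 5.67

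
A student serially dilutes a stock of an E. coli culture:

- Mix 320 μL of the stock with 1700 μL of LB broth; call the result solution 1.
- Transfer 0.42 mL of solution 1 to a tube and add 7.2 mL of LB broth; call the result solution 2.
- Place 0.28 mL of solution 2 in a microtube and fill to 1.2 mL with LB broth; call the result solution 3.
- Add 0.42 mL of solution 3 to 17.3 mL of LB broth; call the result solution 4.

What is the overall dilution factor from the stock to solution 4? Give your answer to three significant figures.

2.07 × 10^4

Step 1: 320 μL + 1700 μL = 2020 μL total → factor 2020/320 = 6.3125
Step 2: 0.42 mL + 7.2 mL = 7.62 mL total → factor 7.62/0.42 = 18.143
Step 3: 0.28 mL brought to 1.2 mL → factor 1.2/0.28 = 4.2857
Step 4: 0.42 mL + 17.3 mL = 17.72 mL total → factor 17.72/0.42 = 42.19
Overall dilution factor = 6.3125 × 18.143 × 4.2857 × 42.19 = 20708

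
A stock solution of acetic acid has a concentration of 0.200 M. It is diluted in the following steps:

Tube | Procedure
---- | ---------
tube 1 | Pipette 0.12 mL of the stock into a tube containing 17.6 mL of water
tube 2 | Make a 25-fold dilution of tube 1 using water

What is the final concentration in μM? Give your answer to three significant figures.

Step 1: 0.12 mL + 17.6 mL = 17.72 mL total → factor 17.72/0.12 = 147.67
Step 2: 25-fold → factor 25
Overall dilution factor = 147.67 × 25 = 3691.7
Final = 0.200 M / 3691.7 = 5.418 × 10^-5 M = 54.2 μM

54.2 μM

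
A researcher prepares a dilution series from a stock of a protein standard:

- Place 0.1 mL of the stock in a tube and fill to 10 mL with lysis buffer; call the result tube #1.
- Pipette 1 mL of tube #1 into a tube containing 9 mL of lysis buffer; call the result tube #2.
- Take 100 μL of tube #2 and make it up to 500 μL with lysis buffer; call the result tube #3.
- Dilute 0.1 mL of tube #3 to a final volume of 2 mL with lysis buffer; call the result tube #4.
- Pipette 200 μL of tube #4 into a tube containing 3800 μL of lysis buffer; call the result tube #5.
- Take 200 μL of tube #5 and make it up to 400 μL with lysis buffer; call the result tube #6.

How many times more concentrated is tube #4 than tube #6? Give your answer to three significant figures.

40.0

Step 1: 0.1 mL brought to 10 mL → factor 10/0.1 = 100
Step 2: 1 mL + 9 mL = 10 mL total → factor 10/1 = 10
Step 3: 100 μL brought to 500 μL → factor 500/100 = 5
Step 4: 0.1 mL brought to 2 mL → factor 2/0.1 = 20
Step 5: 200 μL + 3800 μL = 4000 μL total → factor 4000/200 = 20
Step 6: 200 μL brought to 400 μL → factor 400/200 = 2
Dilution factor to tube #4 = 1 × 10^5; to tube #6 = 4 × 10^6
[tube #4]/[tube #6] = (factor to tube #6)/(factor to tube #4) = 4 × 10^6/1 × 10^5 = 40.0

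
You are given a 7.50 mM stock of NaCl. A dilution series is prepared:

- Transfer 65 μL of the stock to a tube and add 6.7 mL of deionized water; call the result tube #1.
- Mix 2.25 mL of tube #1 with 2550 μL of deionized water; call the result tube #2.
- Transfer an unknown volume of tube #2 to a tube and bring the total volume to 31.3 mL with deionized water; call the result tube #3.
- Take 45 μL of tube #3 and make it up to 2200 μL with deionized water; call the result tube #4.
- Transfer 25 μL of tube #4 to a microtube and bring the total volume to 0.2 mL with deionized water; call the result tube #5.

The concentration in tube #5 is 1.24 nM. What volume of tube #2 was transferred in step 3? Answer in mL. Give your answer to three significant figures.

0.449 mL

Step 1: 65 μL + 6.7 mL = 6765 μL total → factor 6765/65 = 104.08
Step 2: 2.25 mL + 2550 μL = 4.8 mL total → factor 4.8/2.25 = 2.1333
Step 3: v brought to 31.3 mL → factor = 31.3 mL/v
Step 4: 45 μL brought to 2200 μL → factor 2200/45 = 48.889
Step 5: 25 μL brought to 0.2 mL → factor 200/25 = 8
Product of known-step factors = 86839
Overall factor = 7.50 mM / (1.24 nM) = 6.0484 × 10^6
Step-3 factor = 6.0484 × 10^6 / 86839 = 69.651
v = 31.3 mL / 69.651 = 0.449 mL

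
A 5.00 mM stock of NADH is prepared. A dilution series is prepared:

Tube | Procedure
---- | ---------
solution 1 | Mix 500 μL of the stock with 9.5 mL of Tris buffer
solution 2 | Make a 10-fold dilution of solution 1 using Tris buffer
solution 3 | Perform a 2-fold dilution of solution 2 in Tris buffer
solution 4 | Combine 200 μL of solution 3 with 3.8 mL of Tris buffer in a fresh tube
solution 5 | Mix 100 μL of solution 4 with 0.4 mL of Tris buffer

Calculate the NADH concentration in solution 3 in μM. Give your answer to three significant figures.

Step 1: 500 μL + 9.5 mL = 10000 μL total → factor 10000/500 = 20
Step 2: 10-fold → factor 10
Step 3: 2-fold → factor 2
Dilution factor through solution 3 = 20 × 10 × 2 = 400
[solution 3] = 5.00 mM / 400 = 0.01250 mM = 12.5 μM

12.5 μM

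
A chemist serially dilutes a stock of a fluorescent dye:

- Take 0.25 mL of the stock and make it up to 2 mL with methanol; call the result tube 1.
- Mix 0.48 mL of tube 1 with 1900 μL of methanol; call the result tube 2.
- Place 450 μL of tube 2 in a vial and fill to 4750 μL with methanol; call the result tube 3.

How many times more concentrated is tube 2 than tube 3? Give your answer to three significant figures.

10.6

Step 1: 0.25 mL brought to 2 mL → factor 2/0.25 = 8
Step 2: 0.48 mL + 1900 μL = 2.38 mL total → factor 2.38/0.48 = 4.9583
Step 3: 450 μL brought to 4750 μL → factor 4750/450 = 10.556
Dilution factor to tube 2 = 39.667; to tube 3 = 418.7
[tube 2]/[tube 3] = (factor to tube 3)/(factor to tube 2) = 418.7/39.667 = 10.6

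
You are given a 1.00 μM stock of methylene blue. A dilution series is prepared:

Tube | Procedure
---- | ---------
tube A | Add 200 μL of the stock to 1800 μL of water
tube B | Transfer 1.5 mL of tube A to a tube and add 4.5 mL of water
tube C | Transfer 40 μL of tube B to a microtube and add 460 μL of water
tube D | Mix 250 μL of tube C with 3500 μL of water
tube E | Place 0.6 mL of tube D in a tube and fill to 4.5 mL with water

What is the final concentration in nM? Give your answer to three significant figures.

Step 1: 200 μL + 1800 μL = 2000 μL total → factor 2000/200 = 10
Step 2: 1.5 mL + 4.5 mL = 6 mL total → factor 6/1.5 = 4
Step 3: 40 μL + 460 μL = 500 μL total → factor 500/40 = 12.5
Step 4: 250 μL + 3500 μL = 3750 μL total → factor 3750/250 = 15
Step 5: 0.6 mL brought to 4.5 mL → factor 4.5/0.6 = 7.5
Overall dilution factor = 10 × 4 × 12.5 × 15 × 7.5 = 56250
Final = 1.00 μM / 56250 = 1.778 × 10^-5 μM = 0.0178 nM

0.0178 nM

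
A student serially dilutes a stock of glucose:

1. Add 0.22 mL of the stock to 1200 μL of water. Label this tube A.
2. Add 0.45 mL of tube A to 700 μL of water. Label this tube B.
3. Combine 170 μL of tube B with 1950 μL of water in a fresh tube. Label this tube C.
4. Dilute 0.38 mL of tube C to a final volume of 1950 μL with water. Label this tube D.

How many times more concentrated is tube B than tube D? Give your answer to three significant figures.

Step 1: 0.22 mL + 1200 μL = 1.42 mL total → factor 1.42/0.22 = 6.4545
Step 2: 0.45 mL + 700 μL = 1.15 mL total → factor 1.15/0.45 = 2.5556
Step 3: 170 μL + 1950 μL = 2120 μL total → factor 2120/170 = 12.471
Step 4: 0.38 mL brought to 1950 μL → factor 1.95/0.38 = 5.1316
Dilution factor to tube B = 16.495; to tube D = 1055.6
[tube B]/[tube D] = (factor to tube D)/(factor to tube B) = 1055.6/16.495 = 64.0

64.0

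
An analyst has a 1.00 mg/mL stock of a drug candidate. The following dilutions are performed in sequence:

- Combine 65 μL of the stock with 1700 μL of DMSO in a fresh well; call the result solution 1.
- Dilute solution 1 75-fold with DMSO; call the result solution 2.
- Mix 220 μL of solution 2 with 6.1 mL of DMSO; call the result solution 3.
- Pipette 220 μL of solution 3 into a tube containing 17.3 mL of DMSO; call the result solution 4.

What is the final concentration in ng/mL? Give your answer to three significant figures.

Step 1: 65 μL + 1700 μL = 1765 μL total → factor 1765/65 = 27.154
Step 2: 75-fold → factor 75
Step 3: 220 μL + 6.1 mL = 6320 μL total → factor 6320/220 = 28.727
Step 4: 220 μL + 17.3 mL = 17520 μL total → factor 17520/220 = 79.636
Overall dilution factor = 27.154 × 75 × 28.727 × 79.636 = 4.6591 × 10^6
Final = 1.00 mg/mL / 4.6591 × 10^6 = 2.146 × 10^-7 mg/mL = 0.215 ng/mL

0.215 ng/mL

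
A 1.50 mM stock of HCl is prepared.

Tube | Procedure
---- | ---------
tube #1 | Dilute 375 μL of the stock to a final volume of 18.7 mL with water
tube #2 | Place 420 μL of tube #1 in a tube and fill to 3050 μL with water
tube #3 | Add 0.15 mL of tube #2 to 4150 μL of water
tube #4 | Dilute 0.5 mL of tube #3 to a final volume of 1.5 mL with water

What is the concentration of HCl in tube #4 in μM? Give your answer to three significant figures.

Step 1: 375 μL brought to 18.7 mL → factor 18700/375 = 49.867
Step 2: 420 μL brought to 3050 μL → factor 3050/420 = 7.2619
Step 3: 0.15 mL + 4150 μL = 4.3 mL total → factor 4.3/0.15 = 28.667
Step 4: 0.5 mL brought to 1.5 mL → factor 1.5/0.5 = 3
Overall dilution factor = 49.867 × 7.2619 × 28.667 × 3 = 31143
Final = 1.50 mM / 31143 = 4.817 × 10^-5 mM = 0.0482 μM

0.0482 μM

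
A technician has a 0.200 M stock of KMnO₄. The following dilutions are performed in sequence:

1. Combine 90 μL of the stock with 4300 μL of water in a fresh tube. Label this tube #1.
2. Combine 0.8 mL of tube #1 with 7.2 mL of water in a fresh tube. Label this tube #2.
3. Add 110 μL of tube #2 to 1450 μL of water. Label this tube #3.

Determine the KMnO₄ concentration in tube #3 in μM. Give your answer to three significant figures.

Step 1: 90 μL + 4300 μL = 4390 μL total → factor 4390/90 = 48.778
Step 2: 0.8 mL + 7.2 mL = 8 mL total → factor 8/0.8 = 10
Step 3: 110 μL + 1450 μL = 1560 μL total → factor 1560/110 = 14.182
Overall dilution factor = 48.778 × 10 × 14.182 = 6917.6
Final = 0.200 M / 6917.6 = 2.891 × 10^-5 M = 28.9 μM

28.9 μM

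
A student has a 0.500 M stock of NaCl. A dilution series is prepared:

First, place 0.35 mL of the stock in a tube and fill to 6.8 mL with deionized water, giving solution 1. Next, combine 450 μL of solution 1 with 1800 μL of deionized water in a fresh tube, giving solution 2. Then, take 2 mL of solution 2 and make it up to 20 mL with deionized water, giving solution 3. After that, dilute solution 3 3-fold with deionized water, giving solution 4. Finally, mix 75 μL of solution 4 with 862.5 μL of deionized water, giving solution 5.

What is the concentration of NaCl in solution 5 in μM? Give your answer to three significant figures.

13.7 μM

Step 1: 0.35 mL brought to 6.8 mL → factor 6.8/0.35 = 19.429
Step 2: 450 μL + 1800 μL = 2250 μL total → factor 2250/450 = 5
Step 3: 2 mL brought to 20 mL → factor 20/2 = 10
Step 4: 3-fold → factor 3
Step 5: 75 μL + 862.5 μL = 937.5 μL total → factor 937.5/75 = 12.5
Overall dilution factor = 19.429 × 5 × 10 × 3 × 12.5 = 36429
Final = 0.500 M / 36429 = 1.373 × 10^-5 M = 13.7 μM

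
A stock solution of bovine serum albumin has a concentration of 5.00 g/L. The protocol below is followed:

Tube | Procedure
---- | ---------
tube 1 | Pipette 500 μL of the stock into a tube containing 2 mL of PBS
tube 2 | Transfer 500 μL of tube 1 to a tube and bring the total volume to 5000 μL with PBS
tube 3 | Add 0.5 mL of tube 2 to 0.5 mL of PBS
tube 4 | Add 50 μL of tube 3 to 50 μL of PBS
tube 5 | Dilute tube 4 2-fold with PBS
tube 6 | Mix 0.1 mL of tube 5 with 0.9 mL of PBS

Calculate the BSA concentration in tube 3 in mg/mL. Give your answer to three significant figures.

0.0500 mg/mL

Step 1: 500 μL + 2 mL = 2500 μL total → factor 2500/500 = 5
Step 2: 500 μL brought to 5000 μL → factor 5000/500 = 10
Step 3: 0.5 mL + 0.5 mL = 1 mL total → factor 1/0.5 = 2
Dilution factor through tube 3 = 5 × 10 × 2 = 100
[tube 3] = 5.00 g/L / 100 = 0.05000 g/L = 0.0500 mg/mL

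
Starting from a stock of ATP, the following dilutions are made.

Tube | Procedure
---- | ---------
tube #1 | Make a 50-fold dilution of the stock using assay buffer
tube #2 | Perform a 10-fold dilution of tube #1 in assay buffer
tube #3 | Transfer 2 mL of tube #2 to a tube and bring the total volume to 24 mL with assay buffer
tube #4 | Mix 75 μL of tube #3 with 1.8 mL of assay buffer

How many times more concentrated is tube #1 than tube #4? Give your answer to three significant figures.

Step 1: 50-fold → factor 50
Step 2: 10-fold → factor 10
Step 3: 2 mL brought to 24 mL → factor 24/2 = 12
Step 4: 75 μL + 1.8 mL = 1875 μL total → factor 1875/75 = 25
Dilution factor to tube #1 = 50; to tube #4 = 1.5 × 10^5
[tube #1]/[tube #4] = (factor to tube #4)/(factor to tube #1) = 1.5 × 10^5/50 = 3.00 × 10^3

3.00 × 10^3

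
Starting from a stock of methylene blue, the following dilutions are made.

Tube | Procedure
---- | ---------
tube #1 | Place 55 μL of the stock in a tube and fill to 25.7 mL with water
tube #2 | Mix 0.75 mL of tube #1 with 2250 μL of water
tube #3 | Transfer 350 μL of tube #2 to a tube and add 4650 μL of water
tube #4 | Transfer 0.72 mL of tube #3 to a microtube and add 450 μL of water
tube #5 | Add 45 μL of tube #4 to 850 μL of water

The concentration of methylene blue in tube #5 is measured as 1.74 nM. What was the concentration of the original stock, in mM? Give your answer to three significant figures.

Step 1: 55 μL brought to 25.7 mL → factor 25700/55 = 467.27
Step 2: 0.75 mL + 2250 μL = 3 mL total → factor 3/0.75 = 4
Step 3: 350 μL + 4650 μL = 5000 μL total → factor 5000/350 = 14.286
Step 4: 0.72 mL + 450 μL = 1.17 mL total → factor 1.17/0.72 = 1.625
Step 5: 45 μL + 850 μL = 895 μL total → factor 895/45 = 19.889
Overall dilution factor = 467.27 × 4 × 14.286 × 1.625 × 19.889 = 8.6297 × 10^5
Stock = 1.74 nM × 8.6297 × 10^5 = 1.502 × 10^6 nM = 1.50 mM

1.50 mM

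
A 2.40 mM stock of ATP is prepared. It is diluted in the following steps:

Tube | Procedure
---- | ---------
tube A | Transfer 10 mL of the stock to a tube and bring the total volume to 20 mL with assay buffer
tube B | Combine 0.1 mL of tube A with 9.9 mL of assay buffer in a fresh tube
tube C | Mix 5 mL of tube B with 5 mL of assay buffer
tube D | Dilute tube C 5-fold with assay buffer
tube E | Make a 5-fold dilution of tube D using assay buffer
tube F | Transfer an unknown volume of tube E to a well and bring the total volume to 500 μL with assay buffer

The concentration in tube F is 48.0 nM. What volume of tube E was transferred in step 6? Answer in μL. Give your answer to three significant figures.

Step 1: 10 mL brought to 20 mL → factor 20/10 = 2
Step 2: 0.1 mL + 9.9 mL = 10 mL total → factor 10/0.1 = 100
Step 3: 5 mL + 5 mL = 10 mL total → factor 10/5 = 2
Step 4: 5-fold → factor 5
Step 5: 5-fold → factor 5
Step 6: v brought to 500 μL → factor = 500 μL/v
Product of known-step factors = 10000
Overall factor = 2.40 mM / (48.0 nM) = 50000
Step-6 factor = 50000 / 10000 = 5
v = 500 μL / 5 = 100 μL

100 μL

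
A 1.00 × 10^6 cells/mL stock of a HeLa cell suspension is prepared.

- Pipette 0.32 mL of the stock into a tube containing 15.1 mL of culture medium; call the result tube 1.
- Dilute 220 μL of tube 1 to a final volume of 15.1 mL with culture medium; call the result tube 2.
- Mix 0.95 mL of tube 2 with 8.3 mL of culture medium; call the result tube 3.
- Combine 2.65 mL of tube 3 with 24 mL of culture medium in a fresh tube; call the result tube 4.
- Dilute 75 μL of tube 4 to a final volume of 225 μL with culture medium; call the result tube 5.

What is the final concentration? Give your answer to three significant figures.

Step 1: 0.32 mL + 15.1 mL = 15.42 mL total → factor 15.42/0.32 = 48.188
Step 2: 220 μL brought to 15.1 mL → factor 15100/220 = 68.636
Step 3: 0.95 mL + 8.3 mL = 9.25 mL total → factor 9.25/0.95 = 9.7368
Step 4: 2.65 mL + 24 mL = 26.65 mL total → factor 26.65/2.65 = 10.057
Step 5: 75 μL brought to 225 μL → factor 225/75 = 3
Overall dilution factor = 48.188 × 68.636 × 9.7368 × 10.057 × 3 = 9.7158 × 10^5
Final = 1.00 × 10^6 cells/mL / 9.7158 × 10^5 = 1.03 cells/mL

1.03 cells/mL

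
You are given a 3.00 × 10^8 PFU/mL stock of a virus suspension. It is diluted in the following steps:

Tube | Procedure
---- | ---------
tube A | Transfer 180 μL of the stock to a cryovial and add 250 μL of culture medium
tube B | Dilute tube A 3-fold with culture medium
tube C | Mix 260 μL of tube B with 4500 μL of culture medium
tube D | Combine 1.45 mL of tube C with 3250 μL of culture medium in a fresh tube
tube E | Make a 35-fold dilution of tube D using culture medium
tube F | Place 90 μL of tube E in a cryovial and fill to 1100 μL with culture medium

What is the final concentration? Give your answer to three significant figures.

1.65 × 10^3 PFU/mL

Step 1: 180 μL + 250 μL = 430 μL total → factor 430/180 = 2.3889
Step 2: 3-fold → factor 3
Step 3: 260 μL + 4500 μL = 4760 μL total → factor 4760/260 = 18.308
Step 4: 1.45 mL + 3250 μL = 4.7 mL total → factor 4.7/1.45 = 3.2414
Step 5: 35-fold → factor 35
Step 6: 90 μL brought to 1100 μL → factor 1100/90 = 12.222
Overall dilution factor = 2.3889 × 3 × 18.308 × 3.2414 × 35 × 12.222 = 1.8193 × 10^5
Final = 3.00 × 10^8 PFU/mL / 1.8193 × 10^5 = 1.65 × 10^3 PFU/mL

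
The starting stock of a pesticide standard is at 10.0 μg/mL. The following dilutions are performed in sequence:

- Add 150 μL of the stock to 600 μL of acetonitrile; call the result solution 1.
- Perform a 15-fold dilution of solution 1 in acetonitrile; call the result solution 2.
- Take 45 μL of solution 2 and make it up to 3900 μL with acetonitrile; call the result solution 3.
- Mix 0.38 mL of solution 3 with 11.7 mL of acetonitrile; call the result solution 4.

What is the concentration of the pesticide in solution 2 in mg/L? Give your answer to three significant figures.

Step 1: 150 μL + 600 μL = 750 μL total → factor 750/150 = 5
Step 2: 15-fold → factor 15
Dilution factor through solution 2 = 5 × 15 = 75
[solution 2] = 10.0 μg/mL / 75 = 0.1333 μg/mL = 0.133 mg/L

0.133 mg/L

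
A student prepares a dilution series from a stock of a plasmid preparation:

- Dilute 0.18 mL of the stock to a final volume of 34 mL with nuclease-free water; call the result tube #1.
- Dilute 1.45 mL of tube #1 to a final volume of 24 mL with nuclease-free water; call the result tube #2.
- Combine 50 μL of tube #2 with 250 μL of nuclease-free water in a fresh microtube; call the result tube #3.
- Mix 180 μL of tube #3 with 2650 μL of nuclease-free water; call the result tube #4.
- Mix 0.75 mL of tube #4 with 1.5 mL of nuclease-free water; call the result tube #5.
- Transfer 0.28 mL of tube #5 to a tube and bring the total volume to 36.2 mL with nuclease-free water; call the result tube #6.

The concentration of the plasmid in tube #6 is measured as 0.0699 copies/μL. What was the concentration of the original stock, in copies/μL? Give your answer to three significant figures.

Step 1: 0.18 mL brought to 34 mL → factor 34/0.18 = 188.89
Step 2: 1.45 mL brought to 24 mL → factor 24/1.45 = 16.552
Step 3: 50 μL + 250 μL = 300 μL total → factor 300/50 = 6
Step 4: 180 μL + 2650 μL = 2830 μL total → factor 2830/180 = 15.722
Step 5: 0.75 mL + 1.5 mL = 2.25 mL total → factor 2.25/0.75 = 3
Step 6: 0.28 mL brought to 36.2 mL → factor 36.2/0.28 = 129.29
Overall dilution factor = 188.89 × 16.552 × 6 × 15.722 × 3 × 129.29 = 1.1439 × 10^8
Stock = 0.0699 copies/μL × 1.1439 × 10^8 = 8.00 × 10^6 copies/μL

8.00 × 10^6 copies/μL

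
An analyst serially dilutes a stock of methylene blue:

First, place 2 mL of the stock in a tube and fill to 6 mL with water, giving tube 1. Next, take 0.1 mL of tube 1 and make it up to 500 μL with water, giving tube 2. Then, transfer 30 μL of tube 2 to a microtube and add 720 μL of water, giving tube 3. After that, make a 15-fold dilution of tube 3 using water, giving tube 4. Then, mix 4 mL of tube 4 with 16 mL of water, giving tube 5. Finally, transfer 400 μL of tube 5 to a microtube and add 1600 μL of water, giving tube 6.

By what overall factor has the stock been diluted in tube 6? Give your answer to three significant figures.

Step 1: 2 mL brought to 6 mL → factor 6/2 = 3
Step 2: 0.1 mL brought to 500 μL → factor 0.5/0.1 = 5
Step 3: 30 μL + 720 μL = 750 μL total → factor 750/30 = 25
Step 4: 15-fold → factor 15
Step 5: 4 mL + 16 mL = 20 mL total → factor 20/4 = 5
Step 6: 400 μL + 1600 μL = 2000 μL total → factor 2000/400 = 5
Overall dilution factor = 3 × 5 × 25 × 15 × 5 × 5 = 1.4062 × 10^5

1.41 × 10^5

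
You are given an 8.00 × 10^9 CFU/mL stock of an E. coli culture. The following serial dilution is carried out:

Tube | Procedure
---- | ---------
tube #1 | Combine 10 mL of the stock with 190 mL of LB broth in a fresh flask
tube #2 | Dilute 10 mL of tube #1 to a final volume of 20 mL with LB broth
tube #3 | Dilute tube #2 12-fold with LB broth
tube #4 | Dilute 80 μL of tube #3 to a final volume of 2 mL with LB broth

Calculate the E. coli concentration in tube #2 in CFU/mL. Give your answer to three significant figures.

Step 1: 10 mL + 190 mL = 200 mL total → factor 200/10 = 20
Step 2: 10 mL brought to 20 mL → factor 20/10 = 2
Dilution factor through tube #2 = 20 × 2 = 40
[tube #2] = 8.00 × 10^9 CFU/mL / 40 = 2.00 × 10^8 CFU/mL

2.00 × 10^8 CFU/mL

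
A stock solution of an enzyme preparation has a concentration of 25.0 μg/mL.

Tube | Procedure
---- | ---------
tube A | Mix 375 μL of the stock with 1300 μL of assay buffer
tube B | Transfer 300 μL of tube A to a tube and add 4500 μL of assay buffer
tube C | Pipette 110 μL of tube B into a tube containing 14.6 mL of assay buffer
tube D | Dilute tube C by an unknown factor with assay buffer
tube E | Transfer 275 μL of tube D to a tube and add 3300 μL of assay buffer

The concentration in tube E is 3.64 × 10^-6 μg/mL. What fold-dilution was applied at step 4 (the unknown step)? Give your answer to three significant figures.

Step 1: 375 μL + 1300 μL = 1675 μL total → factor 1675/375 = 4.4667
Step 2: 300 μL + 4500 μL = 4800 μL total → factor 4800/300 = 16
Step 3: 110 μL + 14.6 mL = 14710 μL total → factor 14710/110 = 133.73
Step 4: unknown factor x
Step 5: 275 μL + 3300 μL = 3575 μL total → factor 3575/275 = 13
Product of known-step factors = 1.2424 × 10^5
Overall factor = 25.0 μg/mL / (3.64 × 10^-6 μg/mL) = 6.8681 × 10^6
x = 6.8681 × 10^6 / 1.2424 × 10^5 = 55.3

55.3-fold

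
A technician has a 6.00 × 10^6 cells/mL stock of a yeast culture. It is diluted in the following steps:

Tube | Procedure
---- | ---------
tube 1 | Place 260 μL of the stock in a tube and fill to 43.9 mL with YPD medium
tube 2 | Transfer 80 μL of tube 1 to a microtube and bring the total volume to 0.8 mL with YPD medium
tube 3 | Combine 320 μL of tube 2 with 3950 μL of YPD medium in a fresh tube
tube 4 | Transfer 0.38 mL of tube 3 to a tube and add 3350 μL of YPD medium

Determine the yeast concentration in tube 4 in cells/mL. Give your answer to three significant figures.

Step 1: 260 μL brought to 43.9 mL → factor 43900/260 = 168.85
Step 2: 80 μL brought to 0.8 mL → factor 800/80 = 10
Step 3: 320 μL + 3950 μL = 4270 μL total → factor 4270/320 = 13.344
Step 4: 0.38 mL + 3350 μL = 3.73 mL total → factor 3.73/0.38 = 9.8158
Overall dilution factor = 168.85 × 10 × 13.344 × 9.8158 = 2.2115 × 10^5
Final = 6.00 × 10^6 cells/mL / 2.2115 × 10^5 = 27.1 cells/mL

27.1 cells/mL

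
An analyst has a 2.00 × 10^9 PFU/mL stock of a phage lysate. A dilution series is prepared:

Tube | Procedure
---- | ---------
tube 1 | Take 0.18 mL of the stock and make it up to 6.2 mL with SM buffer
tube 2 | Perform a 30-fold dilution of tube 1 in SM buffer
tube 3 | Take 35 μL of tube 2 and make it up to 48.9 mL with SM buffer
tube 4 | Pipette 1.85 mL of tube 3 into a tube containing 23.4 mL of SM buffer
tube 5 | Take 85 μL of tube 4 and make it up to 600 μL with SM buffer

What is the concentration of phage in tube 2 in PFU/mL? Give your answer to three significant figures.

Step 1: 0.18 mL brought to 6.2 mL → factor 6.2/0.18 = 34.444
Step 2: 30-fold → factor 30
Dilution factor through tube 2 = 34.444 × 30 = 1033.3
[tube 2] = 2.00 × 10^9 PFU/mL / 1033.3 = 1.94 × 10^6 PFU/mL

1.94 × 10^6 PFU/mL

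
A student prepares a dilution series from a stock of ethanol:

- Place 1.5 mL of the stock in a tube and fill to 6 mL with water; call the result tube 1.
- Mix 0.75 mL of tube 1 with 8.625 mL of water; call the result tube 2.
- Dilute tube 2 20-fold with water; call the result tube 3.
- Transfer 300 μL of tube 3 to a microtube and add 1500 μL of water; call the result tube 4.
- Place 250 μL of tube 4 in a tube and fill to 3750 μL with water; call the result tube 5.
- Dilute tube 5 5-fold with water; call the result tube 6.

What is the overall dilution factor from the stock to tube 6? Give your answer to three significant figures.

Step 1: 1.5 mL brought to 6 mL → factor 6/1.5 = 4
Step 2: 0.75 mL + 8.625 mL = 9.375 mL total → factor 9.375/0.75 = 12.5
Step 3: 20-fold → factor 20
Step 4: 300 μL + 1500 μL = 1800 μL total → factor 1800/300 = 6
Step 5: 250 μL brought to 3750 μL → factor 3750/250 = 15
Step 6: 5-fold → factor 5
Overall dilution factor = 4 × 12.5 × 20 × 6 × 15 × 5 = 4.5 × 10^5

4.50 × 10^5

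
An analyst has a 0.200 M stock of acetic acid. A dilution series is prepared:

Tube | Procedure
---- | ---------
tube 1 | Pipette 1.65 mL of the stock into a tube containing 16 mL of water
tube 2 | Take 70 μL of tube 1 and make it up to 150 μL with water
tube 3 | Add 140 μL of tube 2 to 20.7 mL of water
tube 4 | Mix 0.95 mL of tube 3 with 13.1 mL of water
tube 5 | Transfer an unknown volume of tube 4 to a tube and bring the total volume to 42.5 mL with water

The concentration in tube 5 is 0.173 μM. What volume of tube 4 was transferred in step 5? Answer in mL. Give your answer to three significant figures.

1.86 mL

Step 1: 1.65 mL + 16 mL = 17.65 mL total → factor 17.65/1.65 = 10.697
Step 2: 70 μL brought to 150 μL → factor 150/70 = 2.1429
Step 3: 140 μL + 20.7 mL = 20840 μL total → factor 20840/140 = 148.86
Step 4: 0.95 mL + 13.1 mL = 14.05 mL total → factor 14.05/0.95 = 14.789
Step 5: v brought to 42.5 mL → factor = 42.5 mL/v
Product of known-step factors = 50463
Overall factor = 0.200 M / (0.173 μM) = 1.1561 × 10^6
Step-5 factor = 1.1561 × 10^6 / 50463 = 22.909
v = 42.5 mL / 22.909 = 1.86 mL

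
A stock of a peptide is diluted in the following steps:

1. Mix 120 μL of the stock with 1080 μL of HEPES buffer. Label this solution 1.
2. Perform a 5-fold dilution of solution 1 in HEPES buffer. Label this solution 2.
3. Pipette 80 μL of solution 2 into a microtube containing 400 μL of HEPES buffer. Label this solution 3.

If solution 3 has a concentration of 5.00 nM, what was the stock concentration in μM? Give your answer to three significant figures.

Step 1: 120 μL + 1080 μL = 1200 μL total → factor 1200/120 = 10
Step 2: 5-fold → factor 5
Step 3: 80 μL + 400 μL = 480 μL total → factor 480/80 = 6
Overall dilution factor = 10 × 5 × 6 = 300
Stock = 5.00 nM × 300 = 1500 nM = 1.50 μM

1.50 μM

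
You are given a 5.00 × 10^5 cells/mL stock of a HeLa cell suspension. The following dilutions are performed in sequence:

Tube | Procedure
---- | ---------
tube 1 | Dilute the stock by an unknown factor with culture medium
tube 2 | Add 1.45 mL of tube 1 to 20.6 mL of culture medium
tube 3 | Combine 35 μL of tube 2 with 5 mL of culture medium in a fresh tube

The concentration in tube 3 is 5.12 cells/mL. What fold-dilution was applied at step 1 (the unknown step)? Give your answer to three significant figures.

44.6-fold

Step 1: unknown factor x
Step 2: 1.45 mL + 20.6 mL = 22.05 mL total → factor 22.05/1.45 = 15.207
Step 3: 35 μL + 5 mL = 5035 μL total → factor 5035/35 = 143.86
Product of known-step factors = 2187.6
Overall factor = 5.00 × 10^5 cells/mL / (5.12 cells/mL) = 97656
x = 97656 / 2187.6 = 44.6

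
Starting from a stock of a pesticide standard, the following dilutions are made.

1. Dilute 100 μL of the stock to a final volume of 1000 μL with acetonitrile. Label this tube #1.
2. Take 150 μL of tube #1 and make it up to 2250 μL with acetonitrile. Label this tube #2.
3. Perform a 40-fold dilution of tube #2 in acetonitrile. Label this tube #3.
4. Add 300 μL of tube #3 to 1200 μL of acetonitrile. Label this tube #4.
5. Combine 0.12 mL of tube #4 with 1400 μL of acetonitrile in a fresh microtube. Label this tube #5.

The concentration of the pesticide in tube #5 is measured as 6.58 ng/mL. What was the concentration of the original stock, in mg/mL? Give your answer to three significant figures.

2.50 mg/mL

Step 1: 100 μL brought to 1000 μL → factor 1000/100 = 10
Step 2: 150 μL brought to 2250 μL → factor 2250/150 = 15
Step 3: 40-fold → factor 40
Step 4: 300 μL + 1200 μL = 1500 μL total → factor 1500/300 = 5
Step 5: 0.12 mL + 1400 μL = 1.52 mL total → factor 1.52/0.12 = 12.667
Overall dilution factor = 10 × 15 × 40 × 5 × 12.667 = 3.8 × 10^5
Stock = 6.58 ng/mL × 3.8 × 10^5 = 2.500 × 10^6 ng/mL = 2.50 mg/mL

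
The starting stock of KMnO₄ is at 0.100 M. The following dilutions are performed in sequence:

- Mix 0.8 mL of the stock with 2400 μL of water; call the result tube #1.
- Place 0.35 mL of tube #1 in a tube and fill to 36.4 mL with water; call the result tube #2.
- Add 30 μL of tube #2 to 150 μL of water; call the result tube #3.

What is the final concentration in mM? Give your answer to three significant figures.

0.0401 mM

Step 1: 0.8 mL + 2400 μL = 3.2 mL total → factor 3.2/0.8 = 4
Step 2: 0.35 mL brought to 36.4 mL → factor 36.4/0.35 = 104
Step 3: 30 μL + 150 μL = 180 μL total → factor 180/30 = 6
Overall dilution factor = 4 × 104 × 6 = 2496
Final = 0.100 M / 2496 = 4.006 × 10^-5 M = 0.0401 mM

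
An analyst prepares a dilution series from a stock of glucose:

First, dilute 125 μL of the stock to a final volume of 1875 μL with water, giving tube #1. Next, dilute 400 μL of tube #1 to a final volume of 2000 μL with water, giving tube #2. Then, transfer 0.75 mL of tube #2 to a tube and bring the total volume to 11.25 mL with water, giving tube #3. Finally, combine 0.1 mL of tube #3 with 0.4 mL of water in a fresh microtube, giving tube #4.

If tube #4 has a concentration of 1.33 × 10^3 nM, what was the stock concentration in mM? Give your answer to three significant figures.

7.48 mM

Step 1: 125 μL brought to 1875 μL → factor 1875/125 = 15
Step 2: 400 μL brought to 2000 μL → factor 2000/400 = 5
Step 3: 0.75 mL brought to 11.25 mL → factor 11.25/0.75 = 15
Step 4: 0.1 mL + 0.4 mL = 0.5 mL total → factor 0.5/0.1 = 5
Overall dilution factor = 15 × 5 × 15 × 5 = 5625
Stock = 1.33 × 10^3 nM × 5625 = 7.481 × 10^6 nM = 7.48 mM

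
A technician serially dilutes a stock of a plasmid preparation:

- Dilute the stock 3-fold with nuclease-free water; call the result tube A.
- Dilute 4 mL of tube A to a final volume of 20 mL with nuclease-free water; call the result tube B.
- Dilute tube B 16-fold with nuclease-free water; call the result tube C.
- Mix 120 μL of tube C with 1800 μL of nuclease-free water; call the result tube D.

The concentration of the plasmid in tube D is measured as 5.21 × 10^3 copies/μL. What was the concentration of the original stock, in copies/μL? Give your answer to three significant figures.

Step 1: 3-fold → factor 3
Step 2: 4 mL brought to 20 mL → factor 20/4 = 5
Step 3: 16-fold → factor 16
Step 4: 120 μL + 1800 μL = 1920 μL total → factor 1920/120 = 16
Overall dilution factor = 3 × 5 × 16 × 16 = 3840
Stock = 5.21 × 10^3 copies/μL × 3840 = 2.00 × 10^7 copies/μL

2.00 × 10^7 copies/μL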